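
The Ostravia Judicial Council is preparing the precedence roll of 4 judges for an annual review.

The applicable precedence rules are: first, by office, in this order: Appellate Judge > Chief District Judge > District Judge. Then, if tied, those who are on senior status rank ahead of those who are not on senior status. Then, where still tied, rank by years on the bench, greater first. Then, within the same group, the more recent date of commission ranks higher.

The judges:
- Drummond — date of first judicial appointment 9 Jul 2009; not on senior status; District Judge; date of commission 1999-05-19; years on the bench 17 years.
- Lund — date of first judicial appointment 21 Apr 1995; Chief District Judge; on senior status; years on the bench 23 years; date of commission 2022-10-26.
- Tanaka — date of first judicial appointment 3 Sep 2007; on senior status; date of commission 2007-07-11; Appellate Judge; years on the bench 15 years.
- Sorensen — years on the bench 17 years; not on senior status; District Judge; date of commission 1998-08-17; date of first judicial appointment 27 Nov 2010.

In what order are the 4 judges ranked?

Tanaka, Lund, Drummond, Sorensen

By office: Tanaka (Appellate Judge); then Lund (Chief District Judge); then Drummond and Sorensen (District Judge).
Drummond and Sorensen are each not on senior status, so the next rule applies.
Drummond and Sorensen both have years on the bench 17 years, so the next rule applies.
Among Drummond and Sorensen, by date of commission (later first): Drummond (1999-05-19) before Sorensen (1998-08-17).
Full order: Tanaka, Lund, Drummond, Sorensen.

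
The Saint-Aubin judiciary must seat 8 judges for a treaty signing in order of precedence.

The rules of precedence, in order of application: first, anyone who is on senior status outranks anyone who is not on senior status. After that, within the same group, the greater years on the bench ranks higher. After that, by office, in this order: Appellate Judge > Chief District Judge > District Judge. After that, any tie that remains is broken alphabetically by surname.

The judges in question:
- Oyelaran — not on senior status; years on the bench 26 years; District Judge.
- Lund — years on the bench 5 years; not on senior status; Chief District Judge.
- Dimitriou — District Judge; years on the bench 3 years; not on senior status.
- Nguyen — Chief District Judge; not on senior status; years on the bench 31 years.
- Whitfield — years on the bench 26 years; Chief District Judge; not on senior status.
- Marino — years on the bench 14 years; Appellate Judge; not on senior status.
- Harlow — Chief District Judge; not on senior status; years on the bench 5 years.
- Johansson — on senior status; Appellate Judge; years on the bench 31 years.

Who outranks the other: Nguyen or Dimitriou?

By the first rule: Johansson (on senior status); then Nguyen, Whitfield, Oyelaran, Marino, Harlow, Lund and Dimitriou (each not on senior status).
Among Nguyen, Whitfield, Oyelaran, Marino, Harlow, Lund and Dimitriou, by years on the bench (higher first): Nguyen (31 years) before Whitfield and Oyelaran (26 years) before Marino (14 years) before Harlow and Lund (5 years) before Dimitriou (3 years).
Among Whitfield and Oyelaran, by office: Whitfield (Chief District Judge) before Oyelaran (District Judge).
Harlow and Lund are each Chief District Judge, so the next rule applies.
Among Harlow and Lund, alphabetically by surname: Harlow before Lund.
So Nguyen takes precedence.

Nguyen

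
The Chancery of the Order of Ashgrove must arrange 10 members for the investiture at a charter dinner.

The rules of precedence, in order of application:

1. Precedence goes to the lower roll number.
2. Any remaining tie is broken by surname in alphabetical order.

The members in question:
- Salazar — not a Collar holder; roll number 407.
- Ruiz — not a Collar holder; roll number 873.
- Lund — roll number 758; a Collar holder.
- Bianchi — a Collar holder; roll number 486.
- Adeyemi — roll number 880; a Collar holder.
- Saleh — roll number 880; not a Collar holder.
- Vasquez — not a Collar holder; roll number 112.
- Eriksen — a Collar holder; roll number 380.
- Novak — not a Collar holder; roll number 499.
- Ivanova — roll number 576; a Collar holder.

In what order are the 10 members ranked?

Vasquez, Eriksen, Salazar, Bianchi, Novak, Ivanova, Lund, Ruiz, Adeyemi, Saleh

By roll number (lower first): Vasquez (112); then Eriksen (380); then Salazar (407); then Bianchi (486); then Novak (499); then Ivanova (576); then Lund (758); then Ruiz (873); then Adeyemi and Saleh (both 880).
Among Adeyemi and Saleh, alphabetically by surname: Adeyemi before Saleh.
Full order: Vasquez, Eriksen, Salazar, Bianchi, Novak, Ivanova, Lund, Ruiz, Adeyemi, Saleh.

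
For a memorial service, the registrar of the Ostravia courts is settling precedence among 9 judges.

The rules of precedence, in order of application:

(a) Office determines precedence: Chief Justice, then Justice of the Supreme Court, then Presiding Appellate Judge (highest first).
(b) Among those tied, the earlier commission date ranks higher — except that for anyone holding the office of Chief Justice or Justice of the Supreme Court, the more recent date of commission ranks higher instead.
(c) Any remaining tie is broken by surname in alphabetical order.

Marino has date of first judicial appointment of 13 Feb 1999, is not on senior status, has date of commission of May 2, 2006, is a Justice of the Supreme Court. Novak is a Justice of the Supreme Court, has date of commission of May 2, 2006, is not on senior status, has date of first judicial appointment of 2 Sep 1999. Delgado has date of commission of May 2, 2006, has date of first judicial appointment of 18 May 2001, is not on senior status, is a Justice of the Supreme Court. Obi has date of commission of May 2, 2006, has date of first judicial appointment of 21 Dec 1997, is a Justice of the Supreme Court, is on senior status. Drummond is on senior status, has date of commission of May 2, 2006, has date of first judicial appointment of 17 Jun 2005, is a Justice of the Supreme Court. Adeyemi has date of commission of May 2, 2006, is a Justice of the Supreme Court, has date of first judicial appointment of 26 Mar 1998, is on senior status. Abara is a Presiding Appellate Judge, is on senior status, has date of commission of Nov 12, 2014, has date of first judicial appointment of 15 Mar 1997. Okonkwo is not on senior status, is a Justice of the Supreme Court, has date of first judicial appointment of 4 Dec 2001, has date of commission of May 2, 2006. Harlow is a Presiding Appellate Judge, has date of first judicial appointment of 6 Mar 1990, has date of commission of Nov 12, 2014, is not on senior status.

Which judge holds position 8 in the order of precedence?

Abara

By office: Adeyemi, Delgado, Drummond, Marino, Novak, Obi and Okonkwo (Justice of the Supreme Court); then Abara and Harlow (Presiding Appellate Judge).
Adeyemi, Delgado, Drummond, Marino, Novak, Obi and Okonkwo all have date of commission May 2, 2006, so the next rule applies.
Among Adeyemi, Delgado, Drummond, Marino, Novak, Obi and Okonkwo, alphabetically by surname: Adeyemi before Delgado before Drummond before Marino before Novak before Obi before Okonkwo.
Abara and Harlow both have date of commission Nov 12, 2014, so the next rule applies.
Among Abara and Harlow, alphabetically by surname: Abara before Harlow.
Order: Adeyemi, Delgado, Drummond, Marino, Novak, Obi, Okonkwo, Abara, Harlow.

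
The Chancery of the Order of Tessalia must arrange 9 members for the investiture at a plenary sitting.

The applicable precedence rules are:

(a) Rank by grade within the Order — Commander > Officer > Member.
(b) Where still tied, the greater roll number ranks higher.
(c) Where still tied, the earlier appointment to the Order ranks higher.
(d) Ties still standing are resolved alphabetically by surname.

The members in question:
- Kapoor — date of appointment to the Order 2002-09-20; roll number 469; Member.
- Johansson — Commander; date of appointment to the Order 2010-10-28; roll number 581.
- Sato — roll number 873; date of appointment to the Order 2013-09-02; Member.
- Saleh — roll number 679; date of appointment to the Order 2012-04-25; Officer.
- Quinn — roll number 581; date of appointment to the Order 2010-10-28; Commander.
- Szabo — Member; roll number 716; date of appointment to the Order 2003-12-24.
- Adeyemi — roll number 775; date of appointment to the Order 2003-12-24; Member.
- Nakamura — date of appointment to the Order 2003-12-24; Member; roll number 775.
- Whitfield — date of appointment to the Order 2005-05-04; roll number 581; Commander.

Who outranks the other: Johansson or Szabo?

By grade within the Order: Whitfield, Johansson and Quinn (Commander); then Saleh (Officer); then Sato, Adeyemi, Nakamura, Szabo and Kapoor (Member).
Whitfield, Johansson and Quinn all have roll number 581, so the next rule applies.
Among Whitfield, Johansson and Quinn, by date of appointment to the Order (earlier first): Whitfield (2005-05-04) before Johansson and Quinn (2010-10-28).
Among Johansson and Quinn, alphabetically by surname: Johansson before Quinn.
Among Sato, Adeyemi, Nakamura, Szabo and Kapoor, by roll number (higher first): Sato (873) before Adeyemi and Nakamura (775) before Szabo (716) before Kapoor (469).
Adeyemi and Nakamura both have date of appointment to the Order 2003-12-24, so the next rule applies.
Among Adeyemi and Nakamura, alphabetically by surname: Adeyemi before Nakamura.
So Johansson takes precedence.

Johansson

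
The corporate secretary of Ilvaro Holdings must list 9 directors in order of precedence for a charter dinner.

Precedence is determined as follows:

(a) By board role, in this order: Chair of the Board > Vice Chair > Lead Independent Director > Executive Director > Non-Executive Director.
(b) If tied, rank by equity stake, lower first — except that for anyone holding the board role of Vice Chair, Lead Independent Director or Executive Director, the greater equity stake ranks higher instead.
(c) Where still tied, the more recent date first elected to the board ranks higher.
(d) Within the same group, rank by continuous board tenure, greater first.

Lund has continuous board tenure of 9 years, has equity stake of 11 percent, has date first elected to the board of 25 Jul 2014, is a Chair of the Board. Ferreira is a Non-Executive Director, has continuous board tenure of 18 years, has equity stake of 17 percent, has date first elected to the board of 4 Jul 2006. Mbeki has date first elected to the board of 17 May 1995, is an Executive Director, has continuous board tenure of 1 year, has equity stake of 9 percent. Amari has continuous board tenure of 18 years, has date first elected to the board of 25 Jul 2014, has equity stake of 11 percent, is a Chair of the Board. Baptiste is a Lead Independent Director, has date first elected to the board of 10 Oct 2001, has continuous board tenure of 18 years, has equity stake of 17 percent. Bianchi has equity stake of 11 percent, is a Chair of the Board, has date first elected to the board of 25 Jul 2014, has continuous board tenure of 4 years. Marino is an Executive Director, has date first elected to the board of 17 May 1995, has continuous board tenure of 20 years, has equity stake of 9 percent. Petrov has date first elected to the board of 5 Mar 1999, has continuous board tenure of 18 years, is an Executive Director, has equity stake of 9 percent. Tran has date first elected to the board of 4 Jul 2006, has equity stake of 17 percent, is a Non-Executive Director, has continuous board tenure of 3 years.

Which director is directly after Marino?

Mbeki

By board role: Amari, Lund and Bianchi (Chair of the Board); then Baptiste (Lead Independent Director); then Petrov, Marino and Mbeki (Executive Director); then Ferreira and Tran (Non-Executive Director).
Amari, Lund and Bianchi all have equity stake 11 percent, so the next rule applies.
Amari, Lund and Bianchi all have date first elected to the board 25 Jul 2014, so the next rule applies.
Among Amari, Lund and Bianchi, by continuous board tenure (higher first): Amari (18 years) before Lund (9 years) before Bianchi (4 years).
Petrov, Marino and Mbeki all have equity stake 9 percent, so the next rule applies.
Among Petrov, Marino and Mbeki, by date first elected to the board (later first): Petrov (5 Mar 1999) before Marino and Mbeki (17 May 1995).
Among Marino and Mbeki, by continuous board tenure (higher first): Marino (20 years) before Mbeki (1 year).
Ferreira and Tran both have equity stake 17 percent, so the next rule applies.
Ferreira and Tran both have date first elected to the board 4 Jul 2006, so the next rule applies.
Among Ferreira and Tran, by continuous board tenure (higher first): Ferreira (18 years) before Tran (3 years).
Order: Amari, Lund, Bianchi, Baptiste, Petrov, Marino, Mbeki, Ferreira, Tran.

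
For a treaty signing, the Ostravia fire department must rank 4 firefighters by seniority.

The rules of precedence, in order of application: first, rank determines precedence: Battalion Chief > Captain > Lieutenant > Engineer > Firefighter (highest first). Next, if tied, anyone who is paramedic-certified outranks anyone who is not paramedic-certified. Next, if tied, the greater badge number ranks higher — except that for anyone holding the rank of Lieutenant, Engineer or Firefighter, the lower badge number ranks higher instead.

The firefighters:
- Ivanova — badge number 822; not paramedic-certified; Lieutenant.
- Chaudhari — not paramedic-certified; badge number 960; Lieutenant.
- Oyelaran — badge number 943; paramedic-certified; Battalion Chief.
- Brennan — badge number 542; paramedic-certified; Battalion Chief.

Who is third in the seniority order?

By rank: Oyelaran and Brennan (Battalion Chief); then Ivanova and Chaudhari (Lieutenant).
Oyelaran and Brennan are each paramedic-certified, so the next rule applies.
Among Oyelaran and Brennan, by badge number (higher first): Oyelaran (943) before Brennan (542).
Ivanova and Chaudhari are each not paramedic-certified, so the next rule applies.
Among Ivanova and Chaudhari, by badge number (lower first) (reversed rule for this group): Ivanova (822) before Chaudhari (960).
Order: Oyelaran, Brennan, Ivanova, Chaudhari.

Ivanova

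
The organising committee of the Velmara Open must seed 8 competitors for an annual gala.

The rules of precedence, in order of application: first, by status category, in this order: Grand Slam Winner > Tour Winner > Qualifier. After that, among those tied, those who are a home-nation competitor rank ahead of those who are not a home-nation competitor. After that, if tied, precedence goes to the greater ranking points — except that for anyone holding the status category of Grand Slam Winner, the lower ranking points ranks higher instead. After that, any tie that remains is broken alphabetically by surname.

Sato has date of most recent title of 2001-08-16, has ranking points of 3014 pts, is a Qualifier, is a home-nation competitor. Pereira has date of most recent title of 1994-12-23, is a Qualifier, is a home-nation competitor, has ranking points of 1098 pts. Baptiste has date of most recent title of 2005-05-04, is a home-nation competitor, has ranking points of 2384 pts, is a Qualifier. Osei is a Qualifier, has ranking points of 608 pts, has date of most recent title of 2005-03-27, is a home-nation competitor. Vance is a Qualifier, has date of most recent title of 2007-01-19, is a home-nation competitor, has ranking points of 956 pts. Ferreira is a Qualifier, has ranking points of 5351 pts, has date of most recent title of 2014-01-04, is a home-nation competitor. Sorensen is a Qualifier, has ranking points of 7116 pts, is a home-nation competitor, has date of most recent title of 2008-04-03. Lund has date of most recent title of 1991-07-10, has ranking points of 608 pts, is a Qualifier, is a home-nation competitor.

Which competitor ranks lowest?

By status category: Sorensen, Ferreira, Sato, Baptiste, Pereira, Vance, Lund and Osei (Qualifier).
Sorensen, Ferreira, Sato, Baptiste, Pereira, Vance, Lund and Osei are each a home-nation competitor, so the next rule applies.
Among Sorensen, Ferreira, Sato, Baptiste, Pereira, Vance, Lund and Osei, by ranking points (higher first): Sorensen (7116 pts) before Ferreira (5351 pts) before Sato (3014 pts) before Baptiste (2384 pts) before Pereira (1098 pts) before Vance (956 pts) before Lund and Osei (608 pts).
Among Lund and Osei, alphabetically by surname: Lund before Osei.
Order: Sorensen, Ferreira, Sato, Baptiste, Pereira, Vance, Lund, Osei.

Osei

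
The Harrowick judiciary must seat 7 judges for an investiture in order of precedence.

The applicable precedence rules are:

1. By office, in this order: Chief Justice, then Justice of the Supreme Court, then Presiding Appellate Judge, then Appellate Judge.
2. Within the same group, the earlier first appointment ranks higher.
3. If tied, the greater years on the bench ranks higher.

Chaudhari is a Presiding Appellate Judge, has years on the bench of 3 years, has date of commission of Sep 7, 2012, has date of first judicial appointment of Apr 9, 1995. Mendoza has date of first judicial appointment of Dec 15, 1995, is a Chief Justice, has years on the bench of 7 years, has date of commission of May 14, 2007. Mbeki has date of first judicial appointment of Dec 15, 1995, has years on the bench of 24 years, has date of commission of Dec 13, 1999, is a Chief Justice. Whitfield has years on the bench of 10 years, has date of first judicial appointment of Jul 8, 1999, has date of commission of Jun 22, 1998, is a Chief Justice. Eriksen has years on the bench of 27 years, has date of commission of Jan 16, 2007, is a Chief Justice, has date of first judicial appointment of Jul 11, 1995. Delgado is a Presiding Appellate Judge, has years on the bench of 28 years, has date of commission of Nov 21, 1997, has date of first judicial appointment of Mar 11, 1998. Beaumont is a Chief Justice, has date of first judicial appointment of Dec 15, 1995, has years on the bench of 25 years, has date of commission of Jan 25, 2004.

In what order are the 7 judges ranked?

By office: Eriksen, Beaumont, Mbeki, Mendoza and Whitfield (Chief Justice); then Chaudhari and Delgado (Presiding Appellate Judge).
Among Eriksen, Beaumont, Mbeki, Mendoza and Whitfield, by date of first judicial appointment (earlier first): Eriksen (Jul 11, 1995) before Beaumont, Mbeki and Mendoza (Dec 15, 1995) before Whitfield (Jul 8, 1999).
Among Beaumont, Mbeki and Mendoza, by years on the bench (higher first): Beaumont (25 years) before Mbeki (24 years) before Mendoza (7 years).
Among Chaudhari and Delgado, by date of first judicial appointment (earlier first): Chaudhari (Apr 9, 1995) before Delgado (Mar 11, 1998).
Full order: Eriksen, Beaumont, Mbeki, Mendoza, Whitfield, Chaudhari, Delgado.

Eriksen, Beaumont, Mbeki, Mendoza, Whitfield, Chaudhari, Delgado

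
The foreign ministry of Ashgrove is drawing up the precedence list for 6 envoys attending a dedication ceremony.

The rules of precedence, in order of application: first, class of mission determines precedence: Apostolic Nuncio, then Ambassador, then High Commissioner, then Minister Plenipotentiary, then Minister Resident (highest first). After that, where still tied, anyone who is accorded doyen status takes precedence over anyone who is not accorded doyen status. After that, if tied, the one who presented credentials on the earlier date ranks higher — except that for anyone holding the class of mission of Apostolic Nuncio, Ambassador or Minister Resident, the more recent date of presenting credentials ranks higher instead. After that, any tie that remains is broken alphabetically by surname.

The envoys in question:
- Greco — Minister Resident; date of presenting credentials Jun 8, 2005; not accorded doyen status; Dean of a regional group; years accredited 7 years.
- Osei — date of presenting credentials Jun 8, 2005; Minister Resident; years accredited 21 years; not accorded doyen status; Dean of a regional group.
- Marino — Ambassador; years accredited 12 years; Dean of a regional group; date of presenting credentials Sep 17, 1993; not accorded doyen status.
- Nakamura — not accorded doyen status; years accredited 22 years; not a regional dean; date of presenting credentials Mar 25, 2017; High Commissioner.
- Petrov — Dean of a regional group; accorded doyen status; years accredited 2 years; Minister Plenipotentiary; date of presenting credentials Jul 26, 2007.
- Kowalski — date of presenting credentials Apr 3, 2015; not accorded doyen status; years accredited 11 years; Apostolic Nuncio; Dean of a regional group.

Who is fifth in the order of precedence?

By class of mission: Kowalski (Apostolic Nuncio); then Marino (Ambassador); then Nakamura (High Commissioner); then Petrov (Minister Plenipotentiary); then Greco and Osei (Minister Resident).
Greco and Osei are each not accorded doyen status, so the next rule applies.
Greco and Osei both have date of presenting credentials Jun 8, 2005, so the next rule applies.
Among Greco and Osei, alphabetically by surname: Greco before Osei.
Order: Kowalski, Marino, Nakamura, Petrov, Greco, Osei.

Greco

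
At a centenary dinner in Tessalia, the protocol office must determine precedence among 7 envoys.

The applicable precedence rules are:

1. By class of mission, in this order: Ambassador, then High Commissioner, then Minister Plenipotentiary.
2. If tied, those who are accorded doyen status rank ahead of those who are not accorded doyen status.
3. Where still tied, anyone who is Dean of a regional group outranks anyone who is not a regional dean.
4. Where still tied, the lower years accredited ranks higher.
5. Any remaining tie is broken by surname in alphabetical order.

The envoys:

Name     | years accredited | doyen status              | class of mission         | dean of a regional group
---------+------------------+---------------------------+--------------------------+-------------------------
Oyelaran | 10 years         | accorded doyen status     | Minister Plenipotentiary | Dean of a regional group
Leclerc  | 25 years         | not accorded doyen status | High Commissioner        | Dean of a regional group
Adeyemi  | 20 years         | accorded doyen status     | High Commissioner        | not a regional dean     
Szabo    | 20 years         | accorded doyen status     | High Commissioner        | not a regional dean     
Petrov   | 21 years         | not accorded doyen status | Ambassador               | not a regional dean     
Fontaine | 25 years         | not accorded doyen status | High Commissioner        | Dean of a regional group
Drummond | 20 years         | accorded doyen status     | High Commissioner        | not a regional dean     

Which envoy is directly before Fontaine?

By class of mission: Petrov (Ambassador); then Adeyemi, Drummond, Szabo, Fontaine and Leclerc (High Commissioner); then Oyelaran (Minister Plenipotentiary).
Among Adeyemi, Drummond, Szabo, Fontaine and Leclerc, accorded doyen status before not accorded doyen status: Adeyemi, Drummond and Szabo (accorded doyen status) before Fontaine and Leclerc (not accorded doyen status).
Adeyemi, Drummond and Szabo are each not a regional dean, so the next rule applies.
Adeyemi, Drummond and Szabo all have years accredited 20 years, so the next rule applies.
Among Adeyemi, Drummond and Szabo, alphabetically by surname: Adeyemi before Drummond before Szabo.
Fontaine and Leclerc are each Dean of a regional group, so the next rule applies.
Fontaine and Leclerc both have years accredited 25 years, so the next rule applies.
Among Fontaine and Leclerc, alphabetically by surname: Fontaine before Leclerc.
Order: Petrov, Adeyemi, Drummond, Szabo, Fontaine, Leclerc, Oyelaran.

Szabo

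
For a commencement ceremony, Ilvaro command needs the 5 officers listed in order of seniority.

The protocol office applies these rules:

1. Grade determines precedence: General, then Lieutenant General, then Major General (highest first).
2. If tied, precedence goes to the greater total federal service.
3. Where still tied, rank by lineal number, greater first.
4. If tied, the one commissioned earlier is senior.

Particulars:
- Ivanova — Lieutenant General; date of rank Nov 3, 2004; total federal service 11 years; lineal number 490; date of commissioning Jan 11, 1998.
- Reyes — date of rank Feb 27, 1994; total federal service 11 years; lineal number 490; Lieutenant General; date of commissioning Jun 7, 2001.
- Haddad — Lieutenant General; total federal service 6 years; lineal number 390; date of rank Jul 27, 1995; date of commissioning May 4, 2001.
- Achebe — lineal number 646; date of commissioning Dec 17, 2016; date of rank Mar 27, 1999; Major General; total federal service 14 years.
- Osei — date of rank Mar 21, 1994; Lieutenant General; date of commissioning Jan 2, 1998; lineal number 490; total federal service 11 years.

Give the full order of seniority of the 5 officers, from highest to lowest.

Osei, Ivanova, Reyes, Haddad, Achebe

By grade: Osei, Ivanova, Reyes and Haddad (Lieutenant General); then Achebe (Major General).
Among Osei, Ivanova, Reyes and Haddad, by total federal service (higher first): Osei, Ivanova and Reyes (11 years) before Haddad (6 years).
Osei, Ivanova and Reyes all have lineal number 490, so the next rule applies.
Among Osei, Ivanova and Reyes, by date of commissioning (earlier first): Osei (Jan 2, 1998) before Ivanova (Jan 11, 1998) before Reyes (Jun 7, 2001).
Full order: Osei, Ivanova, Reyes, Haddad, Achebe.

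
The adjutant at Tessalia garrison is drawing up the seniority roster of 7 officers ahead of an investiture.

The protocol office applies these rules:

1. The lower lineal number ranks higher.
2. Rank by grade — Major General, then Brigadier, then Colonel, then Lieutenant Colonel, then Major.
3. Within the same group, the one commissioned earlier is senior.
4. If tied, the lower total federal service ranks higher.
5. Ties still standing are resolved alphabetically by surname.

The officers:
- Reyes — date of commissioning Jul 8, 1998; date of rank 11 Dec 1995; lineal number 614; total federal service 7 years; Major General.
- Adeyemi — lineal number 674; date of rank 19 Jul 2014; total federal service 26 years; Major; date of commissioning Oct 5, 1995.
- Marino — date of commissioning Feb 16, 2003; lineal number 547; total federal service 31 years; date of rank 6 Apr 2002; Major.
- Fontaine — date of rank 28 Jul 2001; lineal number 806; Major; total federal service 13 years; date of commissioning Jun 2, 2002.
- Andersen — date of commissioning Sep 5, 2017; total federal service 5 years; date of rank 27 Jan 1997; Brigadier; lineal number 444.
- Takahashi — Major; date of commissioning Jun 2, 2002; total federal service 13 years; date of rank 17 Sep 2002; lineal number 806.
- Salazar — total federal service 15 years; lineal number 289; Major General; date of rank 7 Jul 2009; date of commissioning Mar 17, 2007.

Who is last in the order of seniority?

By lineal number (lower first): Salazar (289); then Andersen (444); then Marino (547); then Reyes (614); then Adeyemi (674); then Fontaine and Takahashi (both 806).
Fontaine and Takahashi are each Major, so the next rule applies.
Fontaine and Takahashi both have date of commissioning Jun 2, 2002, so the next rule applies.
Fontaine and Takahashi both have total federal service 13 years, so the next rule applies.
Among Fontaine and Takahashi, alphabetically by surname: Fontaine before Takahashi.
Order: Salazar, Andersen, Marino, Reyes, Adeyemi, Fontaine, Takahashi.

Takahashi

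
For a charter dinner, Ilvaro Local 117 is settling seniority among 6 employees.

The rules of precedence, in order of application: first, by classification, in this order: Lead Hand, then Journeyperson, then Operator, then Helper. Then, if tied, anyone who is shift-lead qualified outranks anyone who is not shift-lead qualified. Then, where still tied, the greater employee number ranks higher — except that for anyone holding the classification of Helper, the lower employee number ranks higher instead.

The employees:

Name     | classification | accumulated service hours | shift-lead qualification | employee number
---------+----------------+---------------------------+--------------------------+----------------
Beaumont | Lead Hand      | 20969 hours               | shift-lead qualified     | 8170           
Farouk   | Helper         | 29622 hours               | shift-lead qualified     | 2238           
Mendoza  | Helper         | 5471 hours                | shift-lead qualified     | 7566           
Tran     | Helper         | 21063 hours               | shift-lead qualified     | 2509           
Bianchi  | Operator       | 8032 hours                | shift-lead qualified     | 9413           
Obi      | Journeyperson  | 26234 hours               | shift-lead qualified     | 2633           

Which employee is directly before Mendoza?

By classification: Beaumont (Lead Hand); then Obi (Journeyperson); then Bianchi (Operator); then Farouk, Tran and Mendoza (Helper).
Farouk, Tran and Mendoza are each shift-lead qualified, so the next rule applies.
Among Farouk, Tran and Mendoza, by employee number (lower first) (reversed rule for this group): Farouk (2238) before Tran (2509) before Mendoza (7566).
Order: Beaumont, Obi, Bianchi, Farouk, Tran, Mendoza.

Tran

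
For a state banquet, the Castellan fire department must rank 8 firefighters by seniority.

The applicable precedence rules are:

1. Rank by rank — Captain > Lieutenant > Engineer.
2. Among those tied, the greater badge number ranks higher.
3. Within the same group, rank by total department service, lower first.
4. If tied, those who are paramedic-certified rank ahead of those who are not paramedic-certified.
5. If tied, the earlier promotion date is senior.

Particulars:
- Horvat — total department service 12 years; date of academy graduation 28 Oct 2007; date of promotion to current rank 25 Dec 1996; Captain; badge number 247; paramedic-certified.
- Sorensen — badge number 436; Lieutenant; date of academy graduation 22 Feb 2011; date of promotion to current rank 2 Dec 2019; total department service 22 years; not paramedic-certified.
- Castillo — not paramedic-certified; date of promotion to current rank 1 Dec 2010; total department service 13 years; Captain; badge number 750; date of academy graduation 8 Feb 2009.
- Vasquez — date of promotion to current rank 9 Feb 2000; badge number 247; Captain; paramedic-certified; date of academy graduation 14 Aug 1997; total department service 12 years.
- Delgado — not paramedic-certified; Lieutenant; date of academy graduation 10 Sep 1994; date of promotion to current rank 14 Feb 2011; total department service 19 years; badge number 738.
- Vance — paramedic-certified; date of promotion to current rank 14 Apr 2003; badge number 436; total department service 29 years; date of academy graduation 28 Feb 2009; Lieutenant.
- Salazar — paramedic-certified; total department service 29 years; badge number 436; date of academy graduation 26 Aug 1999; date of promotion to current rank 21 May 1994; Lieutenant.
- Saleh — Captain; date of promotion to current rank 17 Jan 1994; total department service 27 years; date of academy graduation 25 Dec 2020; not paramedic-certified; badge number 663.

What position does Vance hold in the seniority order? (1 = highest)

8

By rank: Castillo, Saleh, Horvat and Vasquez (Captain); then Delgado, Sorensen, Salazar and Vance (Lieutenant).
Among Castillo, Saleh, Horvat and Vasquez, by badge number (higher first): Castillo (750) before Saleh (663) before Horvat and Vasquez (247).
Horvat and Vasquez both have total department service 12 years, so the next rule applies.
Horvat and Vasquez are each paramedic-certified, so the next rule applies.
Among Horvat and Vasquez, by date of promotion to current rank (earlier first): Horvat (25 Dec 1996) before Vasquez (9 Feb 2000).
Among Delgado, Sorensen, Salazar and Vance, by badge number (higher first): Delgado (738) before Sorensen, Salazar and Vance (436).
Among Sorensen, Salazar and Vance, by total department service (lower first): Sorensen (22 years) before Salazar and Vance (29 years).
Salazar and Vance are each paramedic-certified, so the next rule applies.
Among Salazar and Vance, by date of promotion to current rank (earlier first): Salazar (21 May 1994) before Vance (14 Apr 2003).
Order: Castillo, Saleh, Horvat, Vasquez, Delgado, Sorensen, Salazar, Vance. So position 8.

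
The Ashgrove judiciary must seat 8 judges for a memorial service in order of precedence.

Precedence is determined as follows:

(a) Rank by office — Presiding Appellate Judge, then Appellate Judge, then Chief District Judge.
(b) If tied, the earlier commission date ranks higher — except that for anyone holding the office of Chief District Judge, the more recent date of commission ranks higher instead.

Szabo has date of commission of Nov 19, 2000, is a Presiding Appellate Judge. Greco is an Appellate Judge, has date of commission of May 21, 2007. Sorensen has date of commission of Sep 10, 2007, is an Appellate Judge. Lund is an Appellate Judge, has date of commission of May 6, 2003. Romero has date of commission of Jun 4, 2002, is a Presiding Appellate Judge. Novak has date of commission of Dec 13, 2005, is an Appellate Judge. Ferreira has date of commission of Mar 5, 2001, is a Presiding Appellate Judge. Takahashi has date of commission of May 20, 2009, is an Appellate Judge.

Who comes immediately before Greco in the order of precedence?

By office: Szabo, Ferreira and Romero (Presiding Appellate Judge); then Lund, Novak, Greco, Sorensen and Takahashi (Appellate Judge).
Among Szabo, Ferreira and Romero, by date of commission (earlier first): Szabo (Nov 19, 2000) before Ferreira (Mar 5, 2001) before Romero (Jun 4, 2002).
Among Lund, Novak, Greco, Sorensen and Takahashi, by date of commission (earlier first): Lund (May 6, 2003) before Novak (Dec 13, 2005) before Greco (May 21, 2007) before Sorensen (Sep 10, 2007) before Takahashi (May 20, 2009).
Order: Szabo, Ferreira, Romero, Lund, Novak, Greco, Sorensen, Takahashi.

Novak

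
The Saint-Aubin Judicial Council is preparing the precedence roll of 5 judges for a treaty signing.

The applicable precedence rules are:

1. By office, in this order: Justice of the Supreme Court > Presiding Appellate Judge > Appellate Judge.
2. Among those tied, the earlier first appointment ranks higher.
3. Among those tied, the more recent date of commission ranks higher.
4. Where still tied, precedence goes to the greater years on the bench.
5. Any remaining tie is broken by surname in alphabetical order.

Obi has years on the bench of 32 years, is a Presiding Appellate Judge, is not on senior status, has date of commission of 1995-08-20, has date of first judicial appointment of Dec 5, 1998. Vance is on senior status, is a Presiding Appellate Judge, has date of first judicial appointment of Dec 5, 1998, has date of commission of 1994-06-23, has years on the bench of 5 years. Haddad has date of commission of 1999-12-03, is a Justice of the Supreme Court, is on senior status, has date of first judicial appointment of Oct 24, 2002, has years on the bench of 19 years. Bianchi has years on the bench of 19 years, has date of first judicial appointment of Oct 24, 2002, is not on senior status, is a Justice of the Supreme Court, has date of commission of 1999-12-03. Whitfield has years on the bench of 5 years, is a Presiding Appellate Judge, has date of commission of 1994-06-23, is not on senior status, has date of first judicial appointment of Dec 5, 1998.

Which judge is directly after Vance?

Whitfield

By office: Bianchi and Haddad (Justice of the Supreme Court); then Obi, Vance and Whitfield (Presiding Appellate Judge).
Bianchi and Haddad both have date of first judicial appointment Oct 24, 2002, so the next rule applies.
Bianchi and Haddad both have date of commission 1999-12-03, so the next rule applies.
Bianchi and Haddad both have years on the bench 19 years, so the next rule applies.
Among Bianchi and Haddad, alphabetically by surname: Bianchi before Haddad.
Obi, Vance and Whitfield all have date of first judicial appointment Dec 5, 1998, so the next rule applies.
Among Obi, Vance and Whitfield, by date of commission (later first): Obi (1995-08-20) before Vance and Whitfield (1994-06-23).
Vance and Whitfield both have years on the bench 5 years, so the next rule applies.
Among Vance and Whitfield, alphabetically by surname: Vance before Whitfield.
Order: Bianchi, Haddad, Obi, Vance, Whitfield.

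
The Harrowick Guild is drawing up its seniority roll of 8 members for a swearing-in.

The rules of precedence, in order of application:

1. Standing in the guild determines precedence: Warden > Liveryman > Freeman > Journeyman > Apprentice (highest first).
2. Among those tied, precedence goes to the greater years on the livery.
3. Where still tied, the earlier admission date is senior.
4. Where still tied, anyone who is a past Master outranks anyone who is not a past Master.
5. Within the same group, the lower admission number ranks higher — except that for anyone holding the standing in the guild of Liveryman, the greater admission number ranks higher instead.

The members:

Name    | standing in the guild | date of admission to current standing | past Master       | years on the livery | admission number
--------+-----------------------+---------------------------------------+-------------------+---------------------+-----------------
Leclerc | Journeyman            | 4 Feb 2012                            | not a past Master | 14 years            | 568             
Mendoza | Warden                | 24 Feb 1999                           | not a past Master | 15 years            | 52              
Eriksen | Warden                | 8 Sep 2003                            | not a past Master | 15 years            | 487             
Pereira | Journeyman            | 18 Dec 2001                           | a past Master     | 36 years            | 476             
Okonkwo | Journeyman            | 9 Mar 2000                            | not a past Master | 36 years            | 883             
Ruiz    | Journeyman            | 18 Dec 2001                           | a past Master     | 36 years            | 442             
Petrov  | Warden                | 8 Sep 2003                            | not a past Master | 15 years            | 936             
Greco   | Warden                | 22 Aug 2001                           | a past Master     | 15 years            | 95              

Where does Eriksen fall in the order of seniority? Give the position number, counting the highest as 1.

3

By standing in the guild: Mendoza, Greco, Eriksen and Petrov (Warden); then Okonkwo, Ruiz, Pereira and Leclerc (Journeyman).
Mendoza, Greco, Eriksen and Petrov all have years on the livery 15 years, so the next rule applies.
Among Mendoza, Greco, Eriksen and Petrov, by date of admission to current standing (earlier first): Mendoza (24 Feb 1999) before Greco (22 Aug 2001) before Eriksen and Petrov (8 Sep 2003).
Eriksen and Petrov are each not a past Master, so the next rule applies.
Among Eriksen and Petrov, by admission number (lower first): Eriksen (487) before Petrov (936).
Among Okonkwo, Ruiz, Pereira and Leclerc, by years on the livery (higher first): Okonkwo, Ruiz and Pereira (36 years) before Leclerc (14 years).
Among Okonkwo, Ruiz and Pereira, by date of admission to current standing (earlier first): Okonkwo (9 Mar 2000) before Ruiz and Pereira (18 Dec 2001).
Ruiz and Pereira are each a past Master, so the next rule applies.
Among Ruiz and Pereira, by admission number (lower first): Ruiz (442) before Pereira (476).
Order: Mendoza, Greco, Eriksen, Petrov, Okonkwo, Ruiz, Pereira, Leclerc. So position 3.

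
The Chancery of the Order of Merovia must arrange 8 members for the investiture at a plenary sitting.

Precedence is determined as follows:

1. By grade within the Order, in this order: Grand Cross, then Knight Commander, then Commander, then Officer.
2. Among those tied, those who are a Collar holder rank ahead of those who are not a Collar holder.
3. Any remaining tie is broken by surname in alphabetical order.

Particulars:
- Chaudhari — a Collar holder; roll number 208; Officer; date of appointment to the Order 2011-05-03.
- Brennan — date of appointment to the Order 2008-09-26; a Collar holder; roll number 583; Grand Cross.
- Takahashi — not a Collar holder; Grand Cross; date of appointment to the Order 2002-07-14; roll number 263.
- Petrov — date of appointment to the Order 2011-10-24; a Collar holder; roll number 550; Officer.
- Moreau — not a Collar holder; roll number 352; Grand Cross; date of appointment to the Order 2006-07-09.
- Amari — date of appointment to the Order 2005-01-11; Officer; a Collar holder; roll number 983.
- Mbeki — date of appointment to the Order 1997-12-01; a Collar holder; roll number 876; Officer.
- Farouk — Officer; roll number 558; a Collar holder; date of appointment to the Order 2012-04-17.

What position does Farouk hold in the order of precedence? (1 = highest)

6

By grade within the Order: Brennan, Moreau and Takahashi (Grand Cross); then Amari, Chaudhari, Farouk, Mbeki and Petrov (Officer).
Among Brennan, Moreau and Takahashi, a Collar holder before not a Collar holder: Brennan (a Collar holder) before Moreau and Takahashi (not a Collar holder).
Among Moreau and Takahashi, alphabetically by surname: Moreau before Takahashi.
Amari, Chaudhari, Farouk, Mbeki and Petrov are each a Collar holder, so the next rule applies.
Among Amari, Chaudhari, Farouk, Mbeki and Petrov, alphabetically by surname: Amari before Chaudhari before Farouk before Mbeki before Petrov.
Order: Brennan, Moreau, Takahashi, Amari, Chaudhari, Farouk, Mbeki, Petrov. So position 6.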